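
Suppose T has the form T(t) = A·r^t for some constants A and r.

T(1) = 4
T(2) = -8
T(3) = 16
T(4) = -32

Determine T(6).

Consecutive ratio: -8/4 = -2, and 16/(-8) = -2, so r = -2.
Then A·(-2)^1 = 4 gives A = -2, and T(t) = -2·(-2)^t.
T(6) = -2·(-2)^6 = -128.

-128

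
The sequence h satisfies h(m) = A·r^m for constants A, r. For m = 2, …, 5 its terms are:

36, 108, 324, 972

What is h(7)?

Consecutive ratio: 108/36 = 3, and 324/108 = 3, so r = 3.
Then A·3^2 = 36 gives A = 4, and h(m) = 4·3^m.
h(7) = 4·3^7 = 8748.

8748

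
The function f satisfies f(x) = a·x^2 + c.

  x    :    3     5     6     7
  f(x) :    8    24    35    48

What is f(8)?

63

From f(3) = 8 and f(5) = 24: 9a + c = 8 and 25a + c = 24.
Subtracting: 16a = 16, so a = 1; then c = 8 − 1·9 = -1.
So f(x) = 1x² − 1, and f(8) = 63.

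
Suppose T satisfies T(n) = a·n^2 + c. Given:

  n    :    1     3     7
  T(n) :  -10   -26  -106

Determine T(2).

-16

From T(1) = -10 and T(3) = -26: 1a + c = -10 and 9a + c = -26.
Subtracting: 8a = -16, so a = -2; then c = -10 − (-2)·1 = -8.
So T(n) = -2n² − 8, and T(2) = -16.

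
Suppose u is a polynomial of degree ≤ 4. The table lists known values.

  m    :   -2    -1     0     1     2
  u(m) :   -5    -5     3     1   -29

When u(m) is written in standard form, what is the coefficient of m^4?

0

First differences: 0, 8, -2, -30. Second differences: 8, -10, -28. Third differences: -18, -18.
Level-3 differences are constant, so u has degree 3.
Fitting a degree-3 polynomial gives u(m) = -3m³ - 5m² + 6m + 3.
The coefficient of m^4 is 0.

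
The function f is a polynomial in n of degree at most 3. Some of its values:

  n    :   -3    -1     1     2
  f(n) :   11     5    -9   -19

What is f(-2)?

Write f(n) = an³ + bn² + cn + d; the 4 given values yield a linear system in the 4 coefficients.
Solving, the leading coefficient vanishes, and f(n) = -n² - 7n - 1.
Then f(-2) = 9.

9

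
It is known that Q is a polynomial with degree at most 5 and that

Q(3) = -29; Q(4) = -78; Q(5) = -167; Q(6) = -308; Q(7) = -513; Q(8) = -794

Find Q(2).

First differences: -49, -89, -141, -205, -281. Second differences: -40, -52, -64, -76. Third differences: -12, -12, -12.
Level-3 differences are constant, so Q has degree 3.
Fitting a degree-3 polynomial gives Q(x) = -2x³ + 4x² - 3x - 2.
Then Q(2) = -8.

-8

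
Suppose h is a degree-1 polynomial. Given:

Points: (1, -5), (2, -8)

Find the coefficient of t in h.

Write h(t) = at + b; the 2 given values yield a linear system in the 2 coefficients.
Solving, h(t) = -3t - 2.
The coefficient of t is -3.

-3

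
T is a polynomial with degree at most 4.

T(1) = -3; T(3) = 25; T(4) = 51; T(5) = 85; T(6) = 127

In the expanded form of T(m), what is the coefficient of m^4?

Write T(m) = am^4 + bm³ + cm² + dm + e; the 5 given values yield a linear system in the 5 coefficients.
Solving, the top 2 coefficients vanish, and T(m) = 4m² - 2m - 5.
The coefficient of m^4 is 0.

0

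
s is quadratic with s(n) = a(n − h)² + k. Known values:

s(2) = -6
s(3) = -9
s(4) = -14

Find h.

First differences -3, -5; second difference -2 = 2a, so a = -1.
Expanding, the n-coefficient is −2ah = 2h; matching it to the data gives h = 1, and then k = -5.
So s(n) = -1(n − 1)² − 5.
Hence h = 1.

1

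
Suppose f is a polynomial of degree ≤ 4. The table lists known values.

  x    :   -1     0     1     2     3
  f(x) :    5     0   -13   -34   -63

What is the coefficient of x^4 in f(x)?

0

First differences: -5, -13, -21, -29. Second differences: -8, -8, -8.
Level-2 differences are constant, so f has degree 2.
Fitting a degree-2 polynomial gives f(x) = -4x² - 9x.
The coefficient of x^4 is 0.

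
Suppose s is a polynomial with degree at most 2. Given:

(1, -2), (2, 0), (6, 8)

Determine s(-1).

Write s(t) = at² + bt + c; the 3 given values yield a linear system in the 3 coefficients.
Solving, the leading coefficient vanishes, and s(t) = 2t - 4.
Then s(-1) = -6.

-6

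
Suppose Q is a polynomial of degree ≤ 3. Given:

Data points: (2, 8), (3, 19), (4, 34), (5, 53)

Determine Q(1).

1

First differences: 11, 15, 19. Second differences: 4, 4.
Level-2 differences are constant, so Q has degree 2.
Fitting a degree-2 polynomial gives Q(n) = 2n² + n - 2.
Then Q(1) = 1.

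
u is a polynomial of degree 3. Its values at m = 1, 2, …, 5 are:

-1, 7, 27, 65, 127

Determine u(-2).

First differences: 8, 20, 38, 62. Second differences: 12, 18, 24. Third differences: 6, 6.
Level-3 differences are constant, so u has degree 3.
Fitting a degree-3 polynomial gives u(m) = m³ + m - 3.
Then u(-2) = -13.

-13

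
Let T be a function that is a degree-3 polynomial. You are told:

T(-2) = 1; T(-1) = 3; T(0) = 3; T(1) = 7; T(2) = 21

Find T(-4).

First differences: 2, 0, 4, 14. Second differences: -2, 4, 10. Third differences: 6, 6.
Level-3 differences are constant, so T has degree 3.
Fitting a degree-3 polynomial gives T(k) = k³ + 2k² + k + 3.
Then T(-4) = -33.

-33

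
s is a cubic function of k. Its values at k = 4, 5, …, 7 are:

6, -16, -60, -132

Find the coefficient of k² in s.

Write s(k) = ak³ + bk² + ck + d; the 4 given values yield a linear system in the 4 coefficients.
Solving, s(k) = -k³ + 4k² + 3k - 6.
The coefficient of k² is 4.

4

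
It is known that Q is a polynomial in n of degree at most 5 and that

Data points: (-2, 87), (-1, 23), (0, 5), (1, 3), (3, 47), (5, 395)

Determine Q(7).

Write Q(n) = an^5 + bn^4 + cn³ + dn² + en + p; the 6 given values yield a linear system in the 6 coefficients.
Solving, the leading coefficient vanishes, and Q(n) = n^4 - 3n³ + 7n² - 7n + 5.
Then Q(7) = 1671.

1671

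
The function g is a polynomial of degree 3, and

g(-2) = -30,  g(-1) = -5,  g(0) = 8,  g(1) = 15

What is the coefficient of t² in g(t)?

-3

Write g(t) = at³ + bt² + ct + d; the 4 given values yield a linear system in the 4 coefficients.
Solving, g(t) = t³ - 3t² + 9t + 8.
The coefficient of t² is -3.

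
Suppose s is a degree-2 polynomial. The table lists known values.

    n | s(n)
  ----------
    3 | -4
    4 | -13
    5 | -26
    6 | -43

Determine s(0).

First differences: -9, -13, -17. Second differences: -4, -4.
Level-2 differences are constant, so s has degree 2.
Fitting a degree-2 polynomial gives s(n) = -2n² + 5n - 1.
Then s(0) = -1.

-1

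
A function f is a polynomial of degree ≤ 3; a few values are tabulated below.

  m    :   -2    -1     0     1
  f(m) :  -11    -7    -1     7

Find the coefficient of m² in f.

1

Write f(m) = am³ + bm² + cm + d; the 4 given values yield a linear system in the 4 coefficients.
Solving, the leading coefficient vanishes, and f(m) = m² + 7m - 1.
The coefficient of m² is 1.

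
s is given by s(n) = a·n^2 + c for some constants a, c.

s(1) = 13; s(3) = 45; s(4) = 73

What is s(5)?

109

From s(1) = 13 and s(3) = 45: 1a + c = 13 and 9a + c = 45.
Subtracting: 8a = 32, so a = 4; then c = 13 − 4·1 = 9.
So s(n) = 4n² + 9, and s(5) = 109.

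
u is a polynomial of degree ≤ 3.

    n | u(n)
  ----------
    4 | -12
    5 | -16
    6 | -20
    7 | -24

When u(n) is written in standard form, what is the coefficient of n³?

0

First differences: -4, -4, -4.
Level-1 differences are constant, so u has degree 1.
Fitting a degree-1 polynomial gives u(n) = -4n + 4.
The coefficient of n³ is 0.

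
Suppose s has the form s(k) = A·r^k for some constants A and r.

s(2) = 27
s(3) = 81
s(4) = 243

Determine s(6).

2187

Consecutive ratio: 81/27 = 3, and 243/81 = 3, so r = 3.
Then A·3^2 = 27 gives A = 3, and s(k) = 3·3^k.
s(6) = 3·3^6 = 2187.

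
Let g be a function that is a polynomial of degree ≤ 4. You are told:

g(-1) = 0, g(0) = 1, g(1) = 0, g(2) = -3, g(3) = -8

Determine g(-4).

First differences: 1, -1, -3, -5. Second differences: -2, -2, -2.
Level-2 differences are constant, so g has degree 2.
Fitting a degree-2 polynomial gives g(m) = -m² + 1.
Then g(-4) = -15.

-15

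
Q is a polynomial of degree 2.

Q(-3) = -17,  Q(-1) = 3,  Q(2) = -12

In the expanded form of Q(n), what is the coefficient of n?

Write Q(n) = an² + bn + c; the 3 given values yield a linear system in the 3 coefficients.
Solving, Q(n) = -3n² - 2n + 4.
The coefficient of n is -2.

-2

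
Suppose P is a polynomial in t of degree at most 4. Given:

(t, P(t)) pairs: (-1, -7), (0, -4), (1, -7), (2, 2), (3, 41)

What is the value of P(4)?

128

Write P(t) = at^4 + bt³ + ct² + dt + e; the 5 given values yield a linear system in the 5 coefficients.
Solving, the leading coefficient vanishes, and P(t) = 3t³ - 3t² - 3t - 4.
Then P(4) = 128.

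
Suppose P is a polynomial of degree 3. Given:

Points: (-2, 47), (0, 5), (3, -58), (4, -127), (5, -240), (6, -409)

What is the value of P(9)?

Write P(n) = an³ + bn² + cn + d; the 6 given values yield a linear system in the 4 coefficients.
Solving, P(n) = -2n³ + 2n² - 9n + 5.
Then P(9) = -1372.

-1372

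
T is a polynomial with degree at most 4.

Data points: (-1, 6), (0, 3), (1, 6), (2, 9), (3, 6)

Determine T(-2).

Write T(m) = am^4 + bm³ + cm² + dm + e; the 5 given values yield a linear system in the 5 coefficients.
Solving, the leading coefficient vanishes, and T(m) = -m³ + 3m² + m + 3.
Then T(-2) = 21.

21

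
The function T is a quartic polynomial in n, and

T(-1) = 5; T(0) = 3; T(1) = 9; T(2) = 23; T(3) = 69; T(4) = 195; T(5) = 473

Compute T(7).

1893

First differences: -2, 6, 14, 46, 126, 278. Second differences: 8, 8, 32, 80, 152. Third differences: 0, 24, 48, 72. Fourth differences: 24, 24, 24.
Level-4 differences are constant, so T has degree 4.
Fitting a degree-4 polynomial gives T(n) = n^4 - 2n³ + 3n² + 4n + 3.
Then T(7) = 1893.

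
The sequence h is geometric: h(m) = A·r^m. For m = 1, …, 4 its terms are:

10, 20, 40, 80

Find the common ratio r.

2

Consecutive ratio: 20/10 = 2, and 40/20 = 2, so r = 2.
Then A·2^1 = 10 gives A = 5, and h(m) = 5·2^m.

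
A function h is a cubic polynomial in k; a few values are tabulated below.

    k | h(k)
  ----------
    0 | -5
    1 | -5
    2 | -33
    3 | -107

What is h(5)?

Write h(k) = ak³ + bk² + ck + d; the 4 given values yield a linear system in the 4 coefficients.
Solving, h(k) = -3k³ - 5k² + 8k - 5.
Then h(5) = -465.

-465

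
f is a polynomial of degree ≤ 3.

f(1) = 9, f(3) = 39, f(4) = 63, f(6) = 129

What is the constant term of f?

Write f(m) = am³ + bm² + cm + d; the 4 given values yield a linear system in the 4 coefficients.
Solving, the leading coefficient vanishes, and f(m) = 3m² + 3m + 3.
The constant term is f(0) = 3.

3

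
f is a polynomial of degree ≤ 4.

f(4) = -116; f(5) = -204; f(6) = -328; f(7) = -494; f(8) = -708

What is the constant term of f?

-4

First differences: -88, -124, -166, -214. Second differences: -36, -42, -48. Third differences: -6, -6.
Level-3 differences are constant, so f has degree 3.
Fitting a degree-3 polynomial gives f(t) = -t³ - 3t² - 4.
The constant term is f(0) = -4.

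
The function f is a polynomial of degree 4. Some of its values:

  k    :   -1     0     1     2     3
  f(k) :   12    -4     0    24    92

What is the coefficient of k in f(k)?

Write f(k) = ak^4 + bk³ + ck² + dk + e; the 5 given values yield a linear system in the 5 coefficients.
Solving, f(k) = k^4 - 2k³ + 9k² - 4k - 4.
The coefficient of k is -4.

-4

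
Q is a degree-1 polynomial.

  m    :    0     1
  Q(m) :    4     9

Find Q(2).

Write Q(m) = am + b; the 2 given values yield a linear system in the 2 coefficients.
Solving, Q(m) = 5m + 4.
Then Q(2) = 14.

14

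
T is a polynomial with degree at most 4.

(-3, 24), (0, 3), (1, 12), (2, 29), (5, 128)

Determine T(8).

299

Write T(x) = ax^4 + bx³ + cx² + dx + e; the 5 given values yield a linear system in the 5 coefficients.
Solving, the top 2 coefficients vanish, and T(x) = 4x² + 5x + 3.
Then T(8) = 299.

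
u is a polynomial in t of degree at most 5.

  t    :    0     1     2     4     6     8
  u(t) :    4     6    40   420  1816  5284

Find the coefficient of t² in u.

Write u(t) = at^5 + bt^4 + ct³ + dt² + et + p; the 6 given values yield a linear system in the 6 coefficients.
Solving, the leading coefficient vanishes, and u(t) = t^4 + 2t³ + 3t² - 4t + 4.
The coefficient of t² is 3.

3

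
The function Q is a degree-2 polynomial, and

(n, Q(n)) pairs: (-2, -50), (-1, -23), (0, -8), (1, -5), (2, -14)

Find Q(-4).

First differences: 27, 15, 3, -9. Second differences: -12, -12, -12.
Level-2 differences are constant, so Q has degree 2.
Fitting a degree-2 polynomial gives Q(n) = -6n² + 9n - 8.
Then Q(-4) = -140.

-140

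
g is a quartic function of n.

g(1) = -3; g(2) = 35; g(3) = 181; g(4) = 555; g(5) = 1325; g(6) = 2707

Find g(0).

First differences: 38, 146, 374, 770, 1382. Second differences: 108, 228, 396, 612. Third differences: 120, 168, 216. Fourth differences: 48, 48.
Level-4 differences are constant, so g has degree 4.
Fitting a degree-4 polynomial gives g(n) = 2n^4 + 4n² - 4n - 5.
Then g(0) = -5.

-5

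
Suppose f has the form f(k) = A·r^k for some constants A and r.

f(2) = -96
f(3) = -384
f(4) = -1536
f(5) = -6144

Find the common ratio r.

4

Consecutive ratio: -384/(-96) = 4, and -1536/(-384) = 4, so r = 4.
Then A·4^2 = -96 gives A = -6, and f(k) = -6·4^k.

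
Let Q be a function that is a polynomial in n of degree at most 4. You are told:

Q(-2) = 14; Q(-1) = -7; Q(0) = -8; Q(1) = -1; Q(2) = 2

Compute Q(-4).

First differences: -21, -1, 7, 3. Second differences: 20, 8, -4. Third differences: -12, -12.
Level-3 differences are constant, so Q has degree 3.
Fitting a degree-3 polynomial gives Q(n) = -2n³ + 4n² + 5n - 8.
Then Q(-4) = 164.

164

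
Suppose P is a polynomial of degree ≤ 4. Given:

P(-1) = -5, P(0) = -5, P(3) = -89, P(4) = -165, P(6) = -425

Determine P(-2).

-9

Write P(x) = ax^4 + bx³ + cx² + dx + e; the 5 given values yield a linear system in the 5 coefficients.
Solving, the leading coefficient vanishes, and P(x) = -x³ - 5x² - 4x - 5.
Then P(-2) = -9.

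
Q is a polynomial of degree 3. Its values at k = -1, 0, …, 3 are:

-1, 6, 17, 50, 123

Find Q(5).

461

First differences: 7, 11, 33, 73. Second differences: 4, 22, 40. Third differences: 18, 18.
Level-3 differences are constant, so Q has degree 3.
Fitting a degree-3 polynomial gives Q(k) = 3k³ + 2k² + 6k + 6.
Then Q(5) = 461.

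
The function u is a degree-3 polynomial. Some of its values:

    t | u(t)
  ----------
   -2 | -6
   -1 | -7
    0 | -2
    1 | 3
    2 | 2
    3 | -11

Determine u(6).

First differences: -1, 5, 5, -1, -13. Second differences: 6, 0, -6, -12. Third differences: -6, -6, -6.
Level-3 differences are constant, so u has degree 3.
Fitting a degree-3 polynomial gives u(t) = -t³ + 6t - 2.
Then u(6) = -182.

-182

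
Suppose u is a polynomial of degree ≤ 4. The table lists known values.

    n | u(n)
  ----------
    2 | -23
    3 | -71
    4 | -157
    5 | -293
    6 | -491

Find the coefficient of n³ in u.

Write u(n) = an^4 + bn³ + cn² + dn + e; the 5 given values yield a linear system in the 5 coefficients.
Solving, the leading coefficient vanishes, and u(n) = -2n³ - n² - 5n + 7.
The coefficient of n³ is -2.

-2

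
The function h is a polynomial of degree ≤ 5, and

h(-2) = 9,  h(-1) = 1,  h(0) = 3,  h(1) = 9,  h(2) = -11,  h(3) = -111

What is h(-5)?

-207

Write h(m) = am^5 + bm^4 + cm³ + dm² + em + p; the 6 given values yield a linear system in the 6 coefficients.
Solving, the leading coefficient vanishes, and h(m) = -m^4 - 3m³ + 3m² + 7m + 3.
Then h(-5) = -207.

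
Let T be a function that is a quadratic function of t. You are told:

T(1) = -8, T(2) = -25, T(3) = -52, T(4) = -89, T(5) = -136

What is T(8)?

-337

Write T(t) = at² + bt + c; the 5 given values yield a linear system in the 3 coefficients.
Solving, T(t) = -5t² - 2t - 1.
Then T(8) = -337.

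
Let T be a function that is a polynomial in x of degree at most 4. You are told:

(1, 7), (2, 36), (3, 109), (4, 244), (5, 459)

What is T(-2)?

Write T(x) = ax^4 + bx³ + cx² + dx + e; the 5 given values yield a linear system in the 5 coefficients.
Solving, the leading coefficient vanishes, and T(x) = 3x³ + 4x² - 4x + 4.
Then T(-2) = 4.

4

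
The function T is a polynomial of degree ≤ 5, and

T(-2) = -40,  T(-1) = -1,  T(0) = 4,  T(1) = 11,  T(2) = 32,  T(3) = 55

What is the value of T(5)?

-61

Write T(t) = at^5 + bt^4 + ct³ + dt² + et + p; the 6 given values yield a linear system in the 6 coefficients.
Solving, the leading coefficient vanishes, and T(t) = -t^4 + 4t³ + 2t² + 2t + 4.
Then T(5) = -61.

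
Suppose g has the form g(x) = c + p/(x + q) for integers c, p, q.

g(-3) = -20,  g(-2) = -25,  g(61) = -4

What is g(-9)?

(g(x) − c)(x + q) = p for each data point; the three points give a linear system in c and q, then p follows.
Solving: c = -5, q = -1, p = 60, so g(x) = -5 + 60/(x − 1).
Then g(-9) = -5 + 60/(-10) = -11.

-11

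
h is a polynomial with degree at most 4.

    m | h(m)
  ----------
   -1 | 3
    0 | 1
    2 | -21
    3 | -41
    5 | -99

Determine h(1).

-7

Write h(m) = am^4 + bm³ + cm² + dm + e; the 5 given values yield a linear system in the 5 coefficients.
Solving, the top 2 coefficients vanish, and h(m) = -3m² - 5m + 1.
Then h(1) = -7.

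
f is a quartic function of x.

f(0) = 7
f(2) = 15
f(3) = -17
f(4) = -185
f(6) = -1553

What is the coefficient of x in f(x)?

Write f(x) = ax^4 + bx³ + cx² + dx + e; the 5 given values yield a linear system in the 5 coefficients.
Solving, f(x) = -2x^4 + 4x³ + 6x² - 8x + 7.
The coefficient of x is -8.

-8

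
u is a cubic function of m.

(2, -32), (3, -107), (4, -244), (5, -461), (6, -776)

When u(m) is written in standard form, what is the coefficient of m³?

Write u(m) = am³ + bm² + cm + d; the 5 given values yield a linear system in the 4 coefficients.
Solving, u(m) = -3m³ - 4m² + 2m + 4.
The coefficient of m³ is -3.

-3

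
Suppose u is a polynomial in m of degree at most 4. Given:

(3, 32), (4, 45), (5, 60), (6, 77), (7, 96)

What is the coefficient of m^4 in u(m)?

0

First differences: 13, 15, 17, 19. Second differences: 2, 2, 2.
Level-2 differences are constant, so u has degree 2.
Fitting a degree-2 polynomial gives u(m) = m² + 6m + 5.
The coefficient of m^4 is 0.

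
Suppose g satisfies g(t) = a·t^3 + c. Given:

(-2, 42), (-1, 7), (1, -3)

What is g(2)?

From g(-2) = 42 and g(-1) = 7: -8a + c = 42 and -1a + c = 7.
Subtracting: 7a = -35, so a = -5; then c = 42 − (-5)·(-8) = 2.
So g(t) = -5t³ + 2, and g(2) = -38.

-38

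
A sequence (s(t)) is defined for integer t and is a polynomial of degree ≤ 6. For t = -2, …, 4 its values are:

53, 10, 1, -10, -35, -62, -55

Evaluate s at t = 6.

First differences: -43, -9, -11, -25, -27, 7. Second differences: 34, -2, -14, -2, 34. Third differences: -36, -12, 12, 36. Fourth differences: 24, 24, 24.
Level-4 differences are constant, so s has degree 4.
Fitting a degree-4 polynomial gives s(t) = t^4 - 4t³ - 2t² - 6t + 1.
Then s(6) = 325.

325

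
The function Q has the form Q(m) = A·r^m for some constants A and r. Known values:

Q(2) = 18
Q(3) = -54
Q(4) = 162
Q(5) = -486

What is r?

-3

Consecutive ratio: -54/18 = -3, and 162/(-54) = -3, so r = -3.
Then A·(-3)^2 = 18 gives A = 2, and Q(m) = 2·(-3)^m.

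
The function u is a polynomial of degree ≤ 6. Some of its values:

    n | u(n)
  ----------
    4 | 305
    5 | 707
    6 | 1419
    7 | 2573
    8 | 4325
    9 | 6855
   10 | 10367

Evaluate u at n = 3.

Write u(n) = an^6 + bn^5 + cn^4 + dn³ + en² + pn + q; the 7 given values yield a linear system in the 7 coefficients.
Solving, the top 2 coefficients vanish, and u(n) = n^4 + 4n² - 3n - 3.
Then u(3) = 105.

105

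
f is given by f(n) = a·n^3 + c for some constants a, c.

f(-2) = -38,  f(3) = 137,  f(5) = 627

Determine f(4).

From f(-2) = -38 and f(3) = 137: -8a + c = -38 and 27a + c = 137.
Subtracting: 35a = 175, so a = 5; then c = -38 − 5·(-8) = 2.
So f(n) = 5n³ + 2, and f(4) = 322.

322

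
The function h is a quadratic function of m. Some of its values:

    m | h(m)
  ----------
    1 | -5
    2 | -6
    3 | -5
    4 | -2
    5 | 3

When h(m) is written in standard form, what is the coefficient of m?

-4

First differences: -1, 1, 3, 5. Second differences: 2, 2, 2.
Level-2 differences are constant, so h has degree 2.
Fitting a degree-2 polynomial gives h(m) = m² - 4m - 2.
The coefficient of m is -4.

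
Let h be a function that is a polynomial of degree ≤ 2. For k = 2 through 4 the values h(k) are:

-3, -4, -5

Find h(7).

First differences: -1, -1.
Level-1 differences are constant, so h has degree 1.
Fitting a degree-1 polynomial gives h(k) = -k - 1.
Then h(7) = -8.

-8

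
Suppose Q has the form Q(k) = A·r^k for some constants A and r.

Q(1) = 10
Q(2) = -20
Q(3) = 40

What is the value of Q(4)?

Consecutive ratio: -20/10 = -2, and 40/(-20) = -2, so r = -2.
Then A·(-2)^1 = 10 gives A = -5, and Q(k) = -5·(-2)^k.
Q(4) = -5·(-2)^4 = -80.

-80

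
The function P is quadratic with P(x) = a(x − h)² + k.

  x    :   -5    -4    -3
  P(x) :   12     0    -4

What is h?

-3

First differences -12, -4; second difference 8 = 2a, so a = 4.
Expanding, the x-coefficient is −2ah = -8h; matching it to the data gives h = -3, and then k = -4.
So P(x) = 4(x + 3)² − 4.
Hence h = -3.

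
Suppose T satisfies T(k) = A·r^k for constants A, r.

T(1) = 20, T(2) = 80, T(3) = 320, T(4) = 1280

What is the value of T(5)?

5120

Consecutive ratio: 80/20 = 4, and 320/80 = 4, so r = 4.
Then A·4^1 = 20 gives A = 5, and T(k) = 5·4^k.
T(5) = 5·4^5 = 5120.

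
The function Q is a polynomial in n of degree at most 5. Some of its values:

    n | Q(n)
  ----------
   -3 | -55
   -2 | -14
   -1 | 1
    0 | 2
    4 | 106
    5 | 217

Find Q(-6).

-454

Write Q(n) = an^5 + bn^4 + cn³ + dn² + en + p; the 6 given values yield a linear system in the 6 coefficients.
Solving, the top 2 coefficients vanish, and Q(n) = 2n³ - n² - 2n + 2.
Then Q(-6) = -454.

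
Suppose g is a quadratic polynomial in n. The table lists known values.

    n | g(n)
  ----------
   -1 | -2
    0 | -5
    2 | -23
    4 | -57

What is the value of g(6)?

Write g(n) = an² + bn + c; the 4 given values yield a linear system in the 3 coefficients.
Solving, g(n) = -2n² - 5n - 5.
Then g(6) = -107.

-107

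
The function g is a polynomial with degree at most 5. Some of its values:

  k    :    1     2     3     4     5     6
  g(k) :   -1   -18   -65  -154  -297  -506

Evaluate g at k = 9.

First differences: -17, -47, -89, -143, -209. Second differences: -30, -42, -54, -66. Third differences: -12, -12, -12.
Level-3 differences are constant, so g has degree 3.
Fitting a degree-3 polynomial gives g(k) = -2k³ - 3k² + 6k - 2.
Then g(9) = -1649.

-1649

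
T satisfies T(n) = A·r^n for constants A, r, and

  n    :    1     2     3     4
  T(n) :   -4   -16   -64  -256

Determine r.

Consecutive ratio: -16/(-4) = 4, and -64/(-16) = 4, so r = 4.
Then A·4^1 = -4 gives A = -1, and T(n) = -1·4^n.

4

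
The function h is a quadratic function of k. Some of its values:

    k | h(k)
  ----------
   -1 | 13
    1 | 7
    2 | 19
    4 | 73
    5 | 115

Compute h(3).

Write h(k) = ak² + bk + c; the 5 given values yield a linear system in the 3 coefficients.
Solving, h(k) = 5k² - 3k + 5.
Then h(3) = 41.

41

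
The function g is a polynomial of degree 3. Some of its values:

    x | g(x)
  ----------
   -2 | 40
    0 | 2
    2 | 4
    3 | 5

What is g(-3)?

Write g(x) = ax³ + bx² + cx + d; the 4 given values yield a linear system in the 4 coefficients.
Solving, g(x) = -x³ + 5x² - 5x + 2.
Then g(-3) = 89.

89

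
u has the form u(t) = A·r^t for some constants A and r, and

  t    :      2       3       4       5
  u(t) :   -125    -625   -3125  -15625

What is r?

5

Consecutive ratio: -625/(-125) = 5, and -3125/(-625) = 5, so r = 5.
Then A·5^2 = -125 gives A = -5, and u(t) = -5·5^t.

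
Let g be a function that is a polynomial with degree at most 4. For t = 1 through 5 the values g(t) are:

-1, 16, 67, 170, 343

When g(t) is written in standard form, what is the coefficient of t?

First differences: 17, 51, 103, 173. Second differences: 34, 52, 70. Third differences: 18, 18.
Level-3 differences are constant, so g has degree 3.
Fitting a degree-3 polynomial gives g(t) = 3t³ - t² - t - 2.
The coefficient of t is -1.

-1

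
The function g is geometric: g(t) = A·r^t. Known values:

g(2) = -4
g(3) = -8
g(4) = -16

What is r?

2

Consecutive ratio: -8/(-4) = 2, and -16/(-8) = 2, so r = 2.
Then A·2^2 = -4 gives A = -1, and g(t) = -1·2^t.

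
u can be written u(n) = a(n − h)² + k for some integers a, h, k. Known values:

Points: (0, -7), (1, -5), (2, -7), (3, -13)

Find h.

1

First differences 2, -2, -6; second difference -4 = 2a, so a = -2.
Expanding, the n-coefficient is −2ah = 4h; matching it to the data gives h = 1, and then k = -5.
So u(n) = -2(n − 1)² − 5.
Hence h = 1.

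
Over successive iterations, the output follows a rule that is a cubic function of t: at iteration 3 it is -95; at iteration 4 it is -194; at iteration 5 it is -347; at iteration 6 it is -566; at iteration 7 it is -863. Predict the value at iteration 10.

Write the value at t as s(t).
First differences: -99, -153, -219, -297. Second differences: -54, -66, -78. Third differences: -12, -12.
Level-3 differences are constant, so s has degree 3.
Fitting a degree-3 polynomial gives s(t) = -2t³ - 3t² - 4t - 2.
Then s(10) = -2342.

-2342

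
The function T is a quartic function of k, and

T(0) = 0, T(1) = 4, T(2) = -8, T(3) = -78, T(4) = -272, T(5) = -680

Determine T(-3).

First differences: 4, -12, -70, -194, -408. Second differences: -16, -58, -124, -214. Third differences: -42, -66, -90. Fourth differences: -24, -24.
Level-4 differences are constant, so T has degree 4.
Fitting a degree-4 polynomial gives T(k) = -k^4 - k³ + 2k² + 4k.
Then T(-3) = -48.

-48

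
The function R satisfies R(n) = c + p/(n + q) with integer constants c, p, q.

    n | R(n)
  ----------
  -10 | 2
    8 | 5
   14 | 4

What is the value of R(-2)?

(R(n) − c)(n + q) = p for each data point; the three points give a linear system in c and q, then p follows.
Solving: c = 3, q = -2, p = 12, so R(n) = 3 + 12/(n − 2).
Then R(-2) = 3 + 12/(-4) = 0.

0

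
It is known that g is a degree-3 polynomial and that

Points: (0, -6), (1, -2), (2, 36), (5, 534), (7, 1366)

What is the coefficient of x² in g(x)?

8

Write g(x) = ax³ + bx² + cx + d; the 5 given values yield a linear system in the 4 coefficients.
Solving, g(x) = 3x³ + 8x² - 7x - 6.
The coefficient of x² is 8.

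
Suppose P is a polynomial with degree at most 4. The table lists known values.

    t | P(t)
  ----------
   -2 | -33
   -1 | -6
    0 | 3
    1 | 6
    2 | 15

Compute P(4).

99

First differences: 27, 9, 3, 9. Second differences: -18, -6, 6. Third differences: 12, 12.
Level-3 differences are constant, so P has degree 3.
Fitting a degree-3 polynomial gives P(t) = 2t³ - 3t² + 4t + 3.
Then P(4) = 99.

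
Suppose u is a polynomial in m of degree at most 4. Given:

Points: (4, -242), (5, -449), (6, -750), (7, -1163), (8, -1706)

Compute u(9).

-2397

First differences: -207, -301, -413, -543. Second differences: -94, -112, -130. Third differences: -18, -18.
Level-3 differences are constant, so u has degree 3.
Fitting a degree-3 polynomial gives u(m) = -3m³ - 2m² - 6m + 6.
Then u(9) = -2397.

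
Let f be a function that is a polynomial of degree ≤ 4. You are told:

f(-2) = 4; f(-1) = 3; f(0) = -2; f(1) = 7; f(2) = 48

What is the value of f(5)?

543

First differences: -1, -5, 9, 41. Second differences: -4, 14, 32. Third differences: 18, 18.
Level-3 differences are constant, so f has degree 3.
Fitting a degree-3 polynomial gives f(m) = 3m³ + 7m² - m - 2.
Then f(5) = 543.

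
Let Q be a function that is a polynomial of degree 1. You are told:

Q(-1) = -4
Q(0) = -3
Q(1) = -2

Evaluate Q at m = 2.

-1

Write Q(m) = am + b; the 3 given values yield a linear system in the 2 coefficients.
Solving, Q(m) = m - 3.
Then Q(2) = -1.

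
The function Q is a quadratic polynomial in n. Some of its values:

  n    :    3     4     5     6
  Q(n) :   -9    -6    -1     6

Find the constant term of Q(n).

First differences: 3, 5, 7. Second differences: 2, 2.
Level-2 differences are constant, so Q has degree 2.
Fitting a degree-2 polynomial gives Q(n) = n² - 4n - 6.
The constant term is Q(0) = -6.

-6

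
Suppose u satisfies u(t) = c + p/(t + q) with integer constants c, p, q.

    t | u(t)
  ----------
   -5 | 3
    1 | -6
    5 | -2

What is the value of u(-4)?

(u(t) − c)(t + q) = p for each data point; the three points give a linear system in c and q, then p follows.
Solving: c = 0, q = 1, p = -12, so u(t) = -12/(t + 1).
Then u(-4) = 0 − 12/(-3) = 4.

4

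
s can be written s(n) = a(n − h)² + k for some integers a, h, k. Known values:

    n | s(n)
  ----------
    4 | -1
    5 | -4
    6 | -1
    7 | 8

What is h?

5

First differences -3, 3, 9; second difference 6 = 2a, so a = 3.
Expanding, the n-coefficient is −2ah = -6h; matching it to the data gives h = 5, and then k = -4.
So s(n) = 3(n − 5)² − 4.
Hence h = 5.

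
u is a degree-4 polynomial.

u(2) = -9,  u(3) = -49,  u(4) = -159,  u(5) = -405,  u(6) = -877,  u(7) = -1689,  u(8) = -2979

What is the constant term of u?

5

Write u(x) = ax^4 + bx³ + cx² + dx + e; the 7 given values yield a linear system in the 5 coefficients.
Solving, u(x) = -x^4 + 3x³ - 7x² + 3x + 5.
The constant term is u(0) = 5.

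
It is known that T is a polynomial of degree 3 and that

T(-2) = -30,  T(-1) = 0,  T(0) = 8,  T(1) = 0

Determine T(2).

Write T(m) = am³ + bm² + cm + d; the 4 given values yield a linear system in the 4 coefficients.
Solving, T(m) = m³ - 8m² - m + 8.
Then T(2) = -18.

-18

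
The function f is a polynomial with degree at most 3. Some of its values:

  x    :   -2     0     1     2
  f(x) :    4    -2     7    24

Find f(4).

Write f(x) = ax³ + bx² + cx + d; the 4 given values yield a linear system in the 4 coefficients.
Solving, the leading coefficient vanishes, and f(x) = 4x² + 5x - 2.
Then f(4) = 82.

82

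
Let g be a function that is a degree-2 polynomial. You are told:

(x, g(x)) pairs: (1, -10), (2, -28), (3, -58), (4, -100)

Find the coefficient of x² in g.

-6

First differences: -18, -30, -42. Second differences: -12, -12.
Level-2 differences are constant, so g has degree 2.
Fitting a degree-2 polynomial gives g(x) = -6x² - 4.
The coefficient of x² is -6.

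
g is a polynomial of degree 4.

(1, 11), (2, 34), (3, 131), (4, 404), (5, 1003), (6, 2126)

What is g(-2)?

First differences: 23, 97, 273, 599, 1123. Second differences: 74, 176, 326, 524. Third differences: 102, 150, 198. Fourth differences: 48, 48.
Level-4 differences are constant, so g has degree 4.
Fitting a degree-4 polynomial gives g(k) = 2k^4 - 3k³ + 5k² - k + 8.
Then g(-2) = 86.

86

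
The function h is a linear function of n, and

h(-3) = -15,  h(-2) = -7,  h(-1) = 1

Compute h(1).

17

Write h(n) = an + b; the 3 given values yield a linear system in the 2 coefficients.
Solving, h(n) = 8n + 9.
Then h(1) = 17.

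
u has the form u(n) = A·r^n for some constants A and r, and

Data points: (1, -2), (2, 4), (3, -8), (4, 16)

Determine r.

Consecutive ratio: 4/(-2) = -2, and -8/4 = -2, so r = -2.
Then A·(-2)^1 = -2 gives A = 1, and u(n) = 1·(-2)^n.

-2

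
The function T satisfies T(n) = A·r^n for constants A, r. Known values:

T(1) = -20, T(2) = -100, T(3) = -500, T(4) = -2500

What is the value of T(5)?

Consecutive ratio: -100/(-20) = 5, and -500/(-100) = 5, so r = 5.
Then A·5^1 = -20 gives A = -4, and T(n) = -4·5^n.
T(5) = -4·5^5 = -12500.

-12500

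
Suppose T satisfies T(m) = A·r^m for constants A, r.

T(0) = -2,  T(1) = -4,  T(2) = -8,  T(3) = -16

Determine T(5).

-64

Consecutive ratio: -4/(-2) = 2, and -8/(-4) = 2, so r = 2.
Then A·2^0 = -2 gives A = -2, and T(m) = -2·2^m.
T(5) = -2·2^5 = -64.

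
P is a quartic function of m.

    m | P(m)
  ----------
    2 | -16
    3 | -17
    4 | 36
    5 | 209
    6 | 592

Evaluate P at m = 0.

4

Write P(m) = am^4 + bm³ + cm² + dm + e; the 5 given values yield a linear system in the 5 coefficients.
Solving, P(m) = m^4 - 3m³ - m² - 4m + 4.
Then P(0) = 4.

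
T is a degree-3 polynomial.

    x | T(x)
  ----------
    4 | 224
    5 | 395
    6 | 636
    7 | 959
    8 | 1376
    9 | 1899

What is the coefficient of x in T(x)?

Write T(x) = ax³ + bx² + cx + d; the 6 given values yield a linear system in the 4 coefficients.
Solving, T(x) = 2x³ + 5x² + 4x.
The coefficient of x is 4.

4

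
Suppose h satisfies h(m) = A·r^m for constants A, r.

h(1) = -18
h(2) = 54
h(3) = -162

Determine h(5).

Consecutive ratio: 54/(-18) = -3, and -162/54 = -3, so r = -3.
Then A·(-3)^1 = -18 gives A = 6, and h(m) = 6·(-3)^m.
h(5) = 6·(-3)^5 = -1458.

-1458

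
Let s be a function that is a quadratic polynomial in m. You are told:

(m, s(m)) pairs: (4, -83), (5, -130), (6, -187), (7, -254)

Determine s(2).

First differences: -47, -57, -67. Second differences: -10, -10.
Level-2 differences are constant, so s has degree 2.
Fitting a degree-2 polynomial gives s(m) = -5m² - 2m + 5.
Then s(2) = -19.

-19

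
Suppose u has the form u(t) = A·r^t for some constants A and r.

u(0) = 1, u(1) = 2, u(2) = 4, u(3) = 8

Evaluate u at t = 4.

Consecutive ratio: 2/1 = 2, and 4/2 = 2, so r = 2.
Then A·2^0 = 1 gives A = 1, and u(t) = 1·2^t.
u(4) = 1·2^4 = 16.

16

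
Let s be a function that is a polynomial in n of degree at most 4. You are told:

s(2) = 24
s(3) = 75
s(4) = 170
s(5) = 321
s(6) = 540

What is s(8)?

1230

First differences: 51, 95, 151, 219. Second differences: 44, 56, 68. Third differences: 12, 12.
Level-3 differences are constant, so s has degree 3.
Fitting a degree-3 polynomial gives s(n) = 2n³ + 4n² - 7n + 6.
Then s(8) = 1230.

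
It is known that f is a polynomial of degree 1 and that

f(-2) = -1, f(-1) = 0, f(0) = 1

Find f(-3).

-2

First differences: 1, 1.
Level-1 differences are constant, so f has degree 1.
Fitting a degree-1 polynomial gives f(k) = k + 1.
Then f(-3) = -2.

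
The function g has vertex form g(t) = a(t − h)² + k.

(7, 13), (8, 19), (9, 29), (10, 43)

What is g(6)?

11

First differences 6, 10, 14; second difference 4 = 2a, so a = 2.
Expanding, the t-coefficient is −2ah = -4h; matching it to the data gives h = 6, and then k = 11.
So g(t) = 2(t − 6)² + 11.
g(6) = 2·0² + 11 = 11.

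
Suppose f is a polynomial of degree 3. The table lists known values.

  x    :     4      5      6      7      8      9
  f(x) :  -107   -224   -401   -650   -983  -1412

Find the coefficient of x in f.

5

Write f(x) = ax³ + bx² + cx + d; the 6 given values yield a linear system in the 4 coefficients.
Solving, f(x) = -2x³ + 5x + 1.
The coefficient of x is 5.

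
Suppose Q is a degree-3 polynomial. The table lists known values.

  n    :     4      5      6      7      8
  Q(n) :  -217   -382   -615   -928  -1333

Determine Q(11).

-3220

Write Q(n) = an³ + bn² + cn + d; the 5 given values yield a linear system in the 4 coefficients.
Solving, Q(n) = -2n³ - 4n² - 7n + 3.
Then Q(11) = -3220.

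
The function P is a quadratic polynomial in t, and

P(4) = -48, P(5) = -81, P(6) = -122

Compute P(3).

Write P(t) = at² + bt + c; the 3 given values yield a linear system in the 3 coefficients.
Solving, P(t) = -4t² + 3t + 4.
Then P(3) = -23.

-23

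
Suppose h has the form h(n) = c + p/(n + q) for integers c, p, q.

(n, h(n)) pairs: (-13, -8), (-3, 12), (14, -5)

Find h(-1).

0

(h(n) − c)(n + q) = p for each data point; the three points give a linear system in c and q, then p follows.
Solving: c = -6, q = 4, p = 18, so h(n) = -6 + 18/(n + 4).
Then h(-1) = -6 + 18/3 = 0.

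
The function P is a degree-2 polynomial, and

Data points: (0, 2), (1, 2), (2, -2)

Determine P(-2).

-10

Write P(n) = an² + bn + c; the 3 given values yield a linear system in the 3 coefficients.
Solving, P(n) = -2n² + 2n + 2.
Then P(-2) = -10.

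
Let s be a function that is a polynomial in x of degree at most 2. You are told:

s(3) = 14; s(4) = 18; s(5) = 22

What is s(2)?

10

First differences: 4, 4.
Level-1 differences are constant, so s has degree 1.
Fitting a degree-1 polynomial gives s(x) = 4x + 2.
Then s(2) = 10.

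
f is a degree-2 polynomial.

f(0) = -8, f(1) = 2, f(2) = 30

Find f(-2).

Write f(n) = an² + bn + c; the 3 given values yield a linear system in the 3 coefficients.
Solving, f(n) = 9n² + n - 8.
Then f(-2) = 26.

26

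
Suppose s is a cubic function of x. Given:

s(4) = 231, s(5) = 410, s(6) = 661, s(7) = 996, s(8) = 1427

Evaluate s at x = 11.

First differences: 179, 251, 335, 431. Second differences: 72, 84, 96. Third differences: 12, 12.
Level-3 differences are constant, so s has degree 3.
Fitting a degree-3 polynomial gives s(x) = 2x³ + 6x² + 3x - 5.
Then s(11) = 3416.

3416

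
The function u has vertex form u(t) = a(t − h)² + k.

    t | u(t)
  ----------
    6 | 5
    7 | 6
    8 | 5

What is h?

First differences 1, -1; second difference -2 = 2a, so a = -1.
Expanding, the t-coefficient is −2ah = 2h; matching it to the data gives h = 7, and then k = 6.
So u(t) = -1(t − 7)² + 6.
Hence h = 7.

7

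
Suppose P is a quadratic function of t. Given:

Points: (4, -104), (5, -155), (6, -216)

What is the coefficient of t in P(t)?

-6

Write P(t) = at² + bt + c; the 3 given values yield a linear system in the 3 coefficients.
Solving, P(t) = -5t² - 6t.
The coefficient of t is -6.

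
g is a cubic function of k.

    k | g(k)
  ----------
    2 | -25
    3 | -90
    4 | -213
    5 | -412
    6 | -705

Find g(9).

First differences: -65, -123, -199, -293. Second differences: -58, -76, -94. Third differences: -18, -18.
Level-3 differences are constant, so g has degree 3.
Fitting a degree-3 polynomial gives g(k) = -3k³ - 2k² + 2k + 3.
Then g(9) = -2328.

-2328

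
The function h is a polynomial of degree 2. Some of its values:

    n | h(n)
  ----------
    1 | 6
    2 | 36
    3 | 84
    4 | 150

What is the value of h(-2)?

First differences: 30, 48, 66. Second differences: 18, 18.
Level-2 differences are constant, so h has degree 2.
Fitting a degree-2 polynomial gives h(n) = 9n² + 3n - 6.
Then h(-2) = 24.

24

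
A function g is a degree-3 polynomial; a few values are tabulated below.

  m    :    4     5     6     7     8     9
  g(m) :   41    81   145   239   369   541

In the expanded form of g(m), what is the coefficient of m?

First differences: 40, 64, 94, 130, 172. Second differences: 24, 30, 36, 42. Third differences: 6, 6, 6.
Level-3 differences are constant, so g has degree 3.
Fitting a degree-3 polynomial gives g(m) = m³ - 3m² + 6m + 1.
The coefficient of m is 6.

6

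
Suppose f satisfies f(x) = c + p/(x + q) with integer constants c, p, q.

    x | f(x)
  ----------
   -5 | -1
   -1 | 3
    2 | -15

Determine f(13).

-4

(f(x) − c)(x + q) = p for each data point; the three points give a linear system in c and q, then p follows.
Solving: c = -3, q = -1, p = -12, so f(x) = -3 − 12/(x − 1).
Then f(13) = -3 − 12/12 = -4.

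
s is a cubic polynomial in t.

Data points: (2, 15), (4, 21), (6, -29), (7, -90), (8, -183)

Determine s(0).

1

Write s(t) = at³ + bt² + ct + d; the 5 given values yield a linear system in the 4 coefficients.
Solving, s(t) = -t³ + 5t² + t + 1.
Then s(0) = 1.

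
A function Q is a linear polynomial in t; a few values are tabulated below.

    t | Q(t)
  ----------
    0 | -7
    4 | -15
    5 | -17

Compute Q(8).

Write Q(t) = at + b; the 3 given values yield a linear system in the 2 coefficients.
Solving, Q(t) = -2t - 7.
Then Q(8) = -23.

-23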